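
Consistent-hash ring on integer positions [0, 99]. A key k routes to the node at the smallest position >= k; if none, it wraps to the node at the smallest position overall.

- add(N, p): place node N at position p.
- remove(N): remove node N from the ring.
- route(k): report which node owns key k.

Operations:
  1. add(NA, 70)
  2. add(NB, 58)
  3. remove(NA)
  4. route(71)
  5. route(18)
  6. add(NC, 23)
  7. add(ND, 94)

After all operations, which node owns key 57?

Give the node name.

Answer: NB

Derivation:
Op 1: add NA@70 -> ring=[70:NA]
Op 2: add NB@58 -> ring=[58:NB,70:NA]
Op 3: remove NA -> ring=[58:NB]
Op 4: route key 71: none >= 71, wrap to smallest pos 58 -> NB
Op 5: route key 18: smallest pos >= 18 is 58 -> NB
Op 6: add NC@23 -> ring=[23:NC,58:NB]
Op 7: add ND@94 -> ring=[23:NC,58:NB,94:ND]
Final route key 57: smallest pos >= 57 is 58 -> NB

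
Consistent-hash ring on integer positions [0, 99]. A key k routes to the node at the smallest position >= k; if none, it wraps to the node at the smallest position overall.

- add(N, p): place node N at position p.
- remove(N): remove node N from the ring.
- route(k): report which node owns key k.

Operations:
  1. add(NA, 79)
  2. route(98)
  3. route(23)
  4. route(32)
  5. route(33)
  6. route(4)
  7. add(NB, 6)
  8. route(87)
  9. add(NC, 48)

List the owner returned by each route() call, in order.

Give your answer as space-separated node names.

Answer: NA NA NA NA NA NB

Derivation:
Op 1: add NA@79 -> ring=[79:NA]
Op 2: route key 98: none >= 98, wrap to smallest pos 79 -> NA
Op 3: route key 23: smallest pos >= 23 is 79 -> NA
Op 4: route key 32: smallest pos >= 32 is 79 -> NA
Op 5: route key 33: smallest pos >= 33 is 79 -> NA
Op 6: route key 4: smallest pos >= 4 is 79 -> NA
Op 7: add NB@6 -> ring=[6:NB,79:NA]
Op 8: route key 87: none >= 87, wrap to smallest pos 6 -> NB
Op 9: add NC@48 -> ring=[6:NB,48:NC,79:NA]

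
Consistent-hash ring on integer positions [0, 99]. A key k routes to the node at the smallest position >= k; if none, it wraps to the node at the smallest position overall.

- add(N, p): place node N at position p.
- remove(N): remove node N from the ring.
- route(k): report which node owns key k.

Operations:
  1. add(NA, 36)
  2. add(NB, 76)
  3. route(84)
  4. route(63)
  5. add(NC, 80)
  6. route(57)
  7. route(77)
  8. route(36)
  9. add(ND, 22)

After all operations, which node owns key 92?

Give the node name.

Answer: ND

Derivation:
Op 1: add NA@36 -> ring=[36:NA]
Op 2: add NB@76 -> ring=[36:NA,76:NB]
Op 3: route key 84: none >= 84, wrap to smallest pos 36 -> NA
Op 4: route key 63: smallest pos >= 63 is 76 -> NB
Op 5: add NC@80 -> ring=[36:NA,76:NB,80:NC]
Op 6: route key 57: smallest pos >= 57 is 76 -> NB
Op 7: route key 77: smallest pos >= 77 is 80 -> NC
Op 8: route key 36: smallest pos >= 36 is 36 -> NA
Op 9: add ND@22 -> ring=[22:ND,36:NA,76:NB,80:NC]
Final route key 92: none >= 92, wrap to smallest pos 22 -> ND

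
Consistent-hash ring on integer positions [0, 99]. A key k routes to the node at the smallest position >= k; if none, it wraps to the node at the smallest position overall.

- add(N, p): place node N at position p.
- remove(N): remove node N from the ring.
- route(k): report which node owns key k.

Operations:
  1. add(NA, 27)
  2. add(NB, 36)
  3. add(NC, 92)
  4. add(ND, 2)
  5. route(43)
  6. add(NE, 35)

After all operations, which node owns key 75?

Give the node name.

Answer: NC

Derivation:
Op 1: add NA@27 -> ring=[27:NA]
Op 2: add NB@36 -> ring=[27:NA,36:NB]
Op 3: add NC@92 -> ring=[27:NA,36:NB,92:NC]
Op 4: add ND@2 -> ring=[2:ND,27:NA,36:NB,92:NC]
Op 5: route key 43: smallest pos >= 43 is 92 -> NC
Op 6: add NE@35 -> ring=[2:ND,27:NA,35:NE,36:NB,92:NC]
Final route key 75: smallest pos >= 75 is 92 -> NC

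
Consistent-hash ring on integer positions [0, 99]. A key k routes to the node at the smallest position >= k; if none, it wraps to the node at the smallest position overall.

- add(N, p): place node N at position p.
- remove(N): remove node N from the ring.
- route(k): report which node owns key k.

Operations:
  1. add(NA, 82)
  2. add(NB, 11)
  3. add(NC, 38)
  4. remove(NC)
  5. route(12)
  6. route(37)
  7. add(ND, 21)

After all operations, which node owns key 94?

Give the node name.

Answer: NB

Derivation:
Op 1: add NA@82 -> ring=[82:NA]
Op 2: add NB@11 -> ring=[11:NB,82:NA]
Op 3: add NC@38 -> ring=[11:NB,38:NC,82:NA]
Op 4: remove NC -> ring=[11:NB,82:NA]
Op 5: route key 12: smallest pos >= 12 is 82 -> NA
Op 6: route key 37: smallest pos >= 37 is 82 -> NA
Op 7: add ND@21 -> ring=[11:NB,21:ND,82:NA]
Final route key 94: none >= 94, wrap to smallest pos 11 -> NB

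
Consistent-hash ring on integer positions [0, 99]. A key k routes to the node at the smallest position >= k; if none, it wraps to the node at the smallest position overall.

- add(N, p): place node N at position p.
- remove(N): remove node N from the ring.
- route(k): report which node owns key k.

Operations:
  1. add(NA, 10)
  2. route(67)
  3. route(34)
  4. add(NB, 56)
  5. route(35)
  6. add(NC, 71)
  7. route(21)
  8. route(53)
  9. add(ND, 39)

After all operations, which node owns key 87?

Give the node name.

Answer: NA

Derivation:
Op 1: add NA@10 -> ring=[10:NA]
Op 2: route key 67: none >= 67, wrap to smallest pos 10 -> NA
Op 3: route key 34: none >= 34, wrap to smallest pos 10 -> NA
Op 4: add NB@56 -> ring=[10:NA,56:NB]
Op 5: route key 35: smallest pos >= 35 is 56 -> NB
Op 6: add NC@71 -> ring=[10:NA,56:NB,71:NC]
Op 7: route key 21: smallest pos >= 21 is 56 -> NB
Op 8: route key 53: smallest pos >= 53 is 56 -> NB
Op 9: add ND@39 -> ring=[10:NA,39:ND,56:NB,71:NC]
Final route key 87: none >= 87, wrap to smallest pos 10 -> NA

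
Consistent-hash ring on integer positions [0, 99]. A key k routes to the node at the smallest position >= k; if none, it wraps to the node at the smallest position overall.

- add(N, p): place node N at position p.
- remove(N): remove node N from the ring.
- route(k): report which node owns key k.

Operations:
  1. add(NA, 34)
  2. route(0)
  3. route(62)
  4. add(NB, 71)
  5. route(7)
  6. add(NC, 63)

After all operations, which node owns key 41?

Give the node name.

Op 1: add NA@34 -> ring=[34:NA]
Op 2: route key 0: smallest pos >= 0 is 34 -> NA
Op 3: route key 62: none >= 62, wrap to smallest pos 34 -> NA
Op 4: add NB@71 -> ring=[34:NA,71:NB]
Op 5: route key 7: smallest pos >= 7 is 34 -> NA
Op 6: add NC@63 -> ring=[34:NA,63:NC,71:NB]
Final route key 41: smallest pos >= 41 is 63 -> NC

Answer: NC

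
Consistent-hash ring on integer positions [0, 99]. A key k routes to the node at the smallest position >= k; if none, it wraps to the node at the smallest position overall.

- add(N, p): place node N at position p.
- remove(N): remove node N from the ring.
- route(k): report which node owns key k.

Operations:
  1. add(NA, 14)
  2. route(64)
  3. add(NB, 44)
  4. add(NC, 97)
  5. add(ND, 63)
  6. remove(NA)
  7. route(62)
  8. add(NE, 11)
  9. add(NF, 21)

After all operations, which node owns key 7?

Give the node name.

Op 1: add NA@14 -> ring=[14:NA]
Op 2: route key 64: none >= 64, wrap to smallest pos 14 -> NA
Op 3: add NB@44 -> ring=[14:NA,44:NB]
Op 4: add NC@97 -> ring=[14:NA,44:NB,97:NC]
Op 5: add ND@63 -> ring=[14:NA,44:NB,63:ND,97:NC]
Op 6: remove NA -> ring=[44:NB,63:ND,97:NC]
Op 7: route key 62: smallest pos >= 62 is 63 -> ND
Op 8: add NE@11 -> ring=[11:NE,44:NB,63:ND,97:NC]
Op 9: add NF@21 -> ring=[11:NE,21:NF,44:NB,63:ND,97:NC]
Final route key 7: smallest pos >= 7 is 11 -> NE

Answer: NE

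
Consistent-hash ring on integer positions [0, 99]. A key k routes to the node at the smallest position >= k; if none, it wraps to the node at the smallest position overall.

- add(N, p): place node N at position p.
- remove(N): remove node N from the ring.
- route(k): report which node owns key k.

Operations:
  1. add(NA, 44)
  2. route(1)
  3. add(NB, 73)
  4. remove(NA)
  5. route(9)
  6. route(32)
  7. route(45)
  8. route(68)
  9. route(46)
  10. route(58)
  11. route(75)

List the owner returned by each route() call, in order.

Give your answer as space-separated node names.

Op 1: add NA@44 -> ring=[44:NA]
Op 2: route key 1: smallest pos >= 1 is 44 -> NA
Op 3: add NB@73 -> ring=[44:NA,73:NB]
Op 4: remove NA -> ring=[73:NB]
Op 5: route key 9: smallest pos >= 9 is 73 -> NB
Op 6: route key 32: smallest pos >= 32 is 73 -> NB
Op 7: route key 45: smallest pos >= 45 is 73 -> NB
Op 8: route key 68: smallest pos >= 68 is 73 -> NB
Op 9: route key 46: smallest pos >= 46 is 73 -> NB
Op 10: route key 58: smallest pos >= 58 is 73 -> NB
Op 11: route key 75: none >= 75, wrap to smallest pos 73 -> NB

Answer: NA NB NB NB NB NB NB NB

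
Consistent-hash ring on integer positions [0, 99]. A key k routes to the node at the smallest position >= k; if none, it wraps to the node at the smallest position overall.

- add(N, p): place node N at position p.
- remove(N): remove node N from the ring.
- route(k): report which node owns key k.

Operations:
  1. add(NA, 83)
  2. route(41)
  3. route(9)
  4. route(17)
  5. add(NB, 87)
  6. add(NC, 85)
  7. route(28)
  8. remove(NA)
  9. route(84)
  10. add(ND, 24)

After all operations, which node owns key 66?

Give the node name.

Answer: NC

Derivation:
Op 1: add NA@83 -> ring=[83:NA]
Op 2: route key 41: smallest pos >= 41 is 83 -> NA
Op 3: route key 9: smallest pos >= 9 is 83 -> NA
Op 4: route key 17: smallest pos >= 17 is 83 -> NA
Op 5: add NB@87 -> ring=[83:NA,87:NB]
Op 6: add NC@85 -> ring=[83:NA,85:NC,87:NB]
Op 7: route key 28: smallest pos >= 28 is 83 -> NA
Op 8: remove NA -> ring=[85:NC,87:NB]
Op 9: route key 84: smallest pos >= 84 is 85 -> NC
Op 10: add ND@24 -> ring=[24:ND,85:NC,87:NB]
Final route key 66: smallest pos >= 66 is 85 -> NC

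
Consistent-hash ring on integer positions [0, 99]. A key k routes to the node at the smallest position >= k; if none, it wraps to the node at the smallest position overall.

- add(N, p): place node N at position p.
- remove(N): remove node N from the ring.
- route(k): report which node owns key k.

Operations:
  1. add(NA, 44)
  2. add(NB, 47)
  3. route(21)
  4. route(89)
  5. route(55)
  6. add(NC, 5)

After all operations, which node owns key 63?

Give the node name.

Op 1: add NA@44 -> ring=[44:NA]
Op 2: add NB@47 -> ring=[44:NA,47:NB]
Op 3: route key 21: smallest pos >= 21 is 44 -> NA
Op 4: route key 89: none >= 89, wrap to smallest pos 44 -> NA
Op 5: route key 55: none >= 55, wrap to smallest pos 44 -> NA
Op 6: add NC@5 -> ring=[5:NC,44:NA,47:NB]
Final route key 63: none >= 63, wrap to smallest pos 5 -> NC

Answer: NC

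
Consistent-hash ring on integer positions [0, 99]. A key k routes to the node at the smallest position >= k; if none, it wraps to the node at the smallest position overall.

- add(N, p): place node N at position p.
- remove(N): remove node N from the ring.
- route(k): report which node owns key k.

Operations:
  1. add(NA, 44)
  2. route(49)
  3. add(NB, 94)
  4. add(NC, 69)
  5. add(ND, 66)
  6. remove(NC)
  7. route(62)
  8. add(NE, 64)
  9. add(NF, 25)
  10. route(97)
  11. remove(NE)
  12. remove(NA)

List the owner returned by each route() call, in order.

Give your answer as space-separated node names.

Answer: NA ND NF

Derivation:
Op 1: add NA@44 -> ring=[44:NA]
Op 2: route key 49: none >= 49, wrap to smallest pos 44 -> NA
Op 3: add NB@94 -> ring=[44:NA,94:NB]
Op 4: add NC@69 -> ring=[44:NA,69:NC,94:NB]
Op 5: add ND@66 -> ring=[44:NA,66:ND,69:NC,94:NB]
Op 6: remove NC -> ring=[44:NA,66:ND,94:NB]
Op 7: route key 62: smallest pos >= 62 is 66 -> ND
Op 8: add NE@64 -> ring=[44:NA,64:NE,66:ND,94:NB]
Op 9: add NF@25 -> ring=[25:NF,44:NA,64:NE,66:ND,94:NB]
Op 10: route key 97: none >= 97, wrap to smallest pos 25 -> NF
Op 11: remove NE -> ring=[25:NF,44:NA,66:ND,94:NB]
Op 12: remove NA -> ring=[25:NF,66:ND,94:NB]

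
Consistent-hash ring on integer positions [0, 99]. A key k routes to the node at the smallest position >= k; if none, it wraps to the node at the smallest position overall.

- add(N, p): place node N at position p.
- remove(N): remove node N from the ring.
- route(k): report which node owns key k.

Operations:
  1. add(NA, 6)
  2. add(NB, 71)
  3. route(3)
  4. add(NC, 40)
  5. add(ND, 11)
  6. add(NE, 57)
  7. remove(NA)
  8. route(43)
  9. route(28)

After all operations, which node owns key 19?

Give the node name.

Answer: NC

Derivation:
Op 1: add NA@6 -> ring=[6:NA]
Op 2: add NB@71 -> ring=[6:NA,71:NB]
Op 3: route key 3: smallest pos >= 3 is 6 -> NA
Op 4: add NC@40 -> ring=[6:NA,40:NC,71:NB]
Op 5: add ND@11 -> ring=[6:NA,11:ND,40:NC,71:NB]
Op 6: add NE@57 -> ring=[6:NA,11:ND,40:NC,57:NE,71:NB]
Op 7: remove NA -> ring=[11:ND,40:NC,57:NE,71:NB]
Op 8: route key 43: smallest pos >= 43 is 57 -> NE
Op 9: route key 28: smallest pos >= 28 is 40 -> NC
Final route key 19: smallest pos >= 19 is 40 -> NC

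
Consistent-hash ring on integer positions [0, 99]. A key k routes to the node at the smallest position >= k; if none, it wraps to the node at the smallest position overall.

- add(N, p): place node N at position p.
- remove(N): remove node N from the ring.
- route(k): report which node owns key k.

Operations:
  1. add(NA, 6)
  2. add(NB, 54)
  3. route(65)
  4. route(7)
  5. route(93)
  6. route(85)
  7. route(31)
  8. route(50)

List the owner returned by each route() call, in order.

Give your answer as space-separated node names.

Op 1: add NA@6 -> ring=[6:NA]
Op 2: add NB@54 -> ring=[6:NA,54:NB]
Op 3: route key 65: none >= 65, wrap to smallest pos 6 -> NA
Op 4: route key 7: smallest pos >= 7 is 54 -> NB
Op 5: route key 93: none >= 93, wrap to smallest pos 6 -> NA
Op 6: route key 85: none >= 85, wrap to smallest pos 6 -> NA
Op 7: route key 31: smallest pos >= 31 is 54 -> NB
Op 8: route key 50: smallest pos >= 50 is 54 -> NB

Answer: NA NB NA NA NB NB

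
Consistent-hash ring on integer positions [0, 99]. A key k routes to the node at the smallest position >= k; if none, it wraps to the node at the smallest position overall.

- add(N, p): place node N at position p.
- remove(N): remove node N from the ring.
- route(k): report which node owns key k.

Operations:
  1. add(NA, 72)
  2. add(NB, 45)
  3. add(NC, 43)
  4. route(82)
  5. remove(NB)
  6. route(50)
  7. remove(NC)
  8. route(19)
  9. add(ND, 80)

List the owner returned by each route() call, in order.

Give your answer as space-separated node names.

Op 1: add NA@72 -> ring=[72:NA]
Op 2: add NB@45 -> ring=[45:NB,72:NA]
Op 3: add NC@43 -> ring=[43:NC,45:NB,72:NA]
Op 4: route key 82: none >= 82, wrap to smallest pos 43 -> NC
Op 5: remove NB -> ring=[43:NC,72:NA]
Op 6: route key 50: smallest pos >= 50 is 72 -> NA
Op 7: remove NC -> ring=[72:NA]
Op 8: route key 19: smallest pos >= 19 is 72 -> NA
Op 9: add ND@80 -> ring=[72:NA,80:ND]

Answer: NC NA NA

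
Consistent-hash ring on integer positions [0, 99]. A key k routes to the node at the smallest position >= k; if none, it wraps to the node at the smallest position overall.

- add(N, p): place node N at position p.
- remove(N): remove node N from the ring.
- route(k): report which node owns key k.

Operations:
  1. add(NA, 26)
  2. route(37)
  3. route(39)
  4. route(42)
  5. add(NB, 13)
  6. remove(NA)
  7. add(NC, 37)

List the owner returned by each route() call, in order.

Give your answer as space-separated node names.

Op 1: add NA@26 -> ring=[26:NA]
Op 2: route key 37: none >= 37, wrap to smallest pos 26 -> NA
Op 3: route key 39: none >= 39, wrap to smallest pos 26 -> NA
Op 4: route key 42: none >= 42, wrap to smallest pos 26 -> NA
Op 5: add NB@13 -> ring=[13:NB,26:NA]
Op 6: remove NA -> ring=[13:NB]
Op 7: add NC@37 -> ring=[13:NB,37:NC]

Answer: NA NA NA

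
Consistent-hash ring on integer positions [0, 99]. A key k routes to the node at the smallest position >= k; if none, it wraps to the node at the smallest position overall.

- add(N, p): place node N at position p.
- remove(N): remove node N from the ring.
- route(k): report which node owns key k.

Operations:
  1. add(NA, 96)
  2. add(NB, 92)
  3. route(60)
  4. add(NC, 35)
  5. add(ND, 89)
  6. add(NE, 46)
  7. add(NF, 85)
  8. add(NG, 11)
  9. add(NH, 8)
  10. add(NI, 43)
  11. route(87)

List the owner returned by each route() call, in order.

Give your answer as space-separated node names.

Op 1: add NA@96 -> ring=[96:NA]
Op 2: add NB@92 -> ring=[92:NB,96:NA]
Op 3: route key 60: smallest pos >= 60 is 92 -> NB
Op 4: add NC@35 -> ring=[35:NC,92:NB,96:NA]
Op 5: add ND@89 -> ring=[35:NC,89:ND,92:NB,96:NA]
Op 6: add NE@46 -> ring=[35:NC,46:NE,89:ND,92:NB,96:NA]
Op 7: add NF@85 -> ring=[35:NC,46:NE,85:NF,89:ND,92:NB,96:NA]
Op 8: add NG@11 -> ring=[11:NG,35:NC,46:NE,85:NF,89:ND,92:NB,96:NA]
Op 9: add NH@8 -> ring=[8:NH,11:NG,35:NC,46:NE,85:NF,89:ND,92:NB,96:NA]
Op 10: add NI@43 -> ring=[8:NH,11:NG,35:NC,43:NI,46:NE,85:NF,89:ND,92:NB,96:NA]
Op 11: route key 87: smallest pos >= 87 is 89 -> ND

Answer: NB ND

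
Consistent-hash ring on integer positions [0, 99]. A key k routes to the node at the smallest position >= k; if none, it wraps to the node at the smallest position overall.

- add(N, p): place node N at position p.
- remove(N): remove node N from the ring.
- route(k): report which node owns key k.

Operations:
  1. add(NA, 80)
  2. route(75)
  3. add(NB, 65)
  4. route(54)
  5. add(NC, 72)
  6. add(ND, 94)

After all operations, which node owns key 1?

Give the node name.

Op 1: add NA@80 -> ring=[80:NA]
Op 2: route key 75: smallest pos >= 75 is 80 -> NA
Op 3: add NB@65 -> ring=[65:NB,80:NA]
Op 4: route key 54: smallest pos >= 54 is 65 -> NB
Op 5: add NC@72 -> ring=[65:NB,72:NC,80:NA]
Op 6: add ND@94 -> ring=[65:NB,72:NC,80:NA,94:ND]
Final route key 1: smallest pos >= 1 is 65 -> NB

Answer: NB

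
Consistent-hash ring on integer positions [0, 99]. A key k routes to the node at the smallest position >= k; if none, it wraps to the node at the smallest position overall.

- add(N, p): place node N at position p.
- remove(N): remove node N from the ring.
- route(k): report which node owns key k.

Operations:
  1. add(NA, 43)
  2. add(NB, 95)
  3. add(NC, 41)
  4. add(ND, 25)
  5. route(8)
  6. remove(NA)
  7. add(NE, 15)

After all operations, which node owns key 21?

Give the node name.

Answer: ND

Derivation:
Op 1: add NA@43 -> ring=[43:NA]
Op 2: add NB@95 -> ring=[43:NA,95:NB]
Op 3: add NC@41 -> ring=[41:NC,43:NA,95:NB]
Op 4: add ND@25 -> ring=[25:ND,41:NC,43:NA,95:NB]
Op 5: route key 8: smallest pos >= 8 is 25 -> ND
Op 6: remove NA -> ring=[25:ND,41:NC,95:NB]
Op 7: add NE@15 -> ring=[15:NE,25:ND,41:NC,95:NB]
Final route key 21: smallest pos >= 21 is 25 -> ND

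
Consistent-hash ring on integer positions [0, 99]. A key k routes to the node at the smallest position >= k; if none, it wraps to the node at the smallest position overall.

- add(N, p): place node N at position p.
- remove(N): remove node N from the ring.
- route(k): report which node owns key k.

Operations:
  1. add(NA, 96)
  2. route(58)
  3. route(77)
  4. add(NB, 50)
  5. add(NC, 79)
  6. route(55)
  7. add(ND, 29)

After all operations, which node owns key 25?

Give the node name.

Op 1: add NA@96 -> ring=[96:NA]
Op 2: route key 58: smallest pos >= 58 is 96 -> NA
Op 3: route key 77: smallest pos >= 77 is 96 -> NA
Op 4: add NB@50 -> ring=[50:NB,96:NA]
Op 5: add NC@79 -> ring=[50:NB,79:NC,96:NA]
Op 6: route key 55: smallest pos >= 55 is 79 -> NC
Op 7: add ND@29 -> ring=[29:ND,50:NB,79:NC,96:NA]
Final route key 25: smallest pos >= 25 is 29 -> ND

Answer: ND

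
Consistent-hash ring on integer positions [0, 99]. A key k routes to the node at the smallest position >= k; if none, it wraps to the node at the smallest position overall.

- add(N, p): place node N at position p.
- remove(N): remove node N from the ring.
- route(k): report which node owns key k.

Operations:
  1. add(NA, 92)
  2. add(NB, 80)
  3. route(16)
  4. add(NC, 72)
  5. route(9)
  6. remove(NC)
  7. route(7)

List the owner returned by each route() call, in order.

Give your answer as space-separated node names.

Op 1: add NA@92 -> ring=[92:NA]
Op 2: add NB@80 -> ring=[80:NB,92:NA]
Op 3: route key 16: smallest pos >= 16 is 80 -> NB
Op 4: add NC@72 -> ring=[72:NC,80:NB,92:NA]
Op 5: route key 9: smallest pos >= 9 is 72 -> NC
Op 6: remove NC -> ring=[80:NB,92:NA]
Op 7: route key 7: smallest pos >= 7 is 80 -> NB

Answer: NB NC NB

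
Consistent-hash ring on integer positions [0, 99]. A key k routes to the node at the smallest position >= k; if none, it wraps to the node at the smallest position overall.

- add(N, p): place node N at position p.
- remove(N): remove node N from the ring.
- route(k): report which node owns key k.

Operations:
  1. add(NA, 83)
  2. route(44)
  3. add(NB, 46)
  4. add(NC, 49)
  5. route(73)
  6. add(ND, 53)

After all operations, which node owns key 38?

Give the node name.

Op 1: add NA@83 -> ring=[83:NA]
Op 2: route key 44: smallest pos >= 44 is 83 -> NA
Op 3: add NB@46 -> ring=[46:NB,83:NA]
Op 4: add NC@49 -> ring=[46:NB,49:NC,83:NA]
Op 5: route key 73: smallest pos >= 73 is 83 -> NA
Op 6: add ND@53 -> ring=[46:NB,49:NC,53:ND,83:NA]
Final route key 38: smallest pos >= 38 is 46 -> NB

Answer: NB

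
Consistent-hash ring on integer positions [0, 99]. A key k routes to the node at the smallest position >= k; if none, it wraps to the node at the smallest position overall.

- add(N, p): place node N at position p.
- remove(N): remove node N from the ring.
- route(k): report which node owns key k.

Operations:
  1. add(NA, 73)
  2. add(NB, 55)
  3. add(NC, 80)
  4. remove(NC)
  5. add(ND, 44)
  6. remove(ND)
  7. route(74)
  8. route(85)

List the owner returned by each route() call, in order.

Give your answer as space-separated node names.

Answer: NB NB

Derivation:
Op 1: add NA@73 -> ring=[73:NA]
Op 2: add NB@55 -> ring=[55:NB,73:NA]
Op 3: add NC@80 -> ring=[55:NB,73:NA,80:NC]
Op 4: remove NC -> ring=[55:NB,73:NA]
Op 5: add ND@44 -> ring=[44:ND,55:NB,73:NA]
Op 6: remove ND -> ring=[55:NB,73:NA]
Op 7: route key 74: none >= 74, wrap to smallest pos 55 -> NB
Op 8: route key 85: none >= 85, wrap to smallest pos 55 -> NB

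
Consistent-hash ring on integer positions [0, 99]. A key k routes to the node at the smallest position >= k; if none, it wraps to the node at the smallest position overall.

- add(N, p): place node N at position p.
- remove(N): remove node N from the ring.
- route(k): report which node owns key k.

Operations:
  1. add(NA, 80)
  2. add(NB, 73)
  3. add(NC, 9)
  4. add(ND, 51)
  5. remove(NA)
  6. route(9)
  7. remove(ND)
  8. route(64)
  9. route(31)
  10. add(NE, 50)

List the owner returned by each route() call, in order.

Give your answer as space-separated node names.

Answer: NC NB NB

Derivation:
Op 1: add NA@80 -> ring=[80:NA]
Op 2: add NB@73 -> ring=[73:NB,80:NA]
Op 3: add NC@9 -> ring=[9:NC,73:NB,80:NA]
Op 4: add ND@51 -> ring=[9:NC,51:ND,73:NB,80:NA]
Op 5: remove NA -> ring=[9:NC,51:ND,73:NB]
Op 6: route key 9: smallest pos >= 9 is 9 -> NC
Op 7: remove ND -> ring=[9:NC,73:NB]
Op 8: route key 64: smallest pos >= 64 is 73 -> NB
Op 9: route key 31: smallest pos >= 31 is 73 -> NB
Op 10: add NE@50 -> ring=[9:NC,50:NE,73:NB]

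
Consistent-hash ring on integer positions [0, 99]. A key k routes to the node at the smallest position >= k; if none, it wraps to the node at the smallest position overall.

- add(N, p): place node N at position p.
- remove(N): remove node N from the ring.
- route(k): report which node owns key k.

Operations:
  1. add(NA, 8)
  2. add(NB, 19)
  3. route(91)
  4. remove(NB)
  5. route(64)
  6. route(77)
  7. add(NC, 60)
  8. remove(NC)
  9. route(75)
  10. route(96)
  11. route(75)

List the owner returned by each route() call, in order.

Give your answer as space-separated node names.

Answer: NA NA NA NA NA NA

Derivation:
Op 1: add NA@8 -> ring=[8:NA]
Op 2: add NB@19 -> ring=[8:NA,19:NB]
Op 3: route key 91: none >= 91, wrap to smallest pos 8 -> NA
Op 4: remove NB -> ring=[8:NA]
Op 5: route key 64: none >= 64, wrap to smallest pos 8 -> NA
Op 6: route key 77: none >= 77, wrap to smallest pos 8 -> NA
Op 7: add NC@60 -> ring=[8:NA,60:NC]
Op 8: remove NC -> ring=[8:NA]
Op 9: route key 75: none >= 75, wrap to smallest pos 8 -> NA
Op 10: route key 96: none >= 96, wrap to smallest pos 8 -> NA
Op 11: route key 75: none >= 75, wrap to smallest pos 8 -> NA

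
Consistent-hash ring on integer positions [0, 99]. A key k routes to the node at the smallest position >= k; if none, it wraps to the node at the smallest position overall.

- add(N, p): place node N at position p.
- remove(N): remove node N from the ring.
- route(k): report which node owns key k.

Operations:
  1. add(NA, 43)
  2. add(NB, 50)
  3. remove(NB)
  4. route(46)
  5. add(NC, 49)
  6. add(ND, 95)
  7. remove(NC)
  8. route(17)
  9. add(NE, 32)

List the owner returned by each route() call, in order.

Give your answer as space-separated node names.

Op 1: add NA@43 -> ring=[43:NA]
Op 2: add NB@50 -> ring=[43:NA,50:NB]
Op 3: remove NB -> ring=[43:NA]
Op 4: route key 46: none >= 46, wrap to smallest pos 43 -> NA
Op 5: add NC@49 -> ring=[43:NA,49:NC]
Op 6: add ND@95 -> ring=[43:NA,49:NC,95:ND]
Op 7: remove NC -> ring=[43:NA,95:ND]
Op 8: route key 17: smallest pos >= 17 is 43 -> NA
Op 9: add NE@32 -> ring=[32:NE,43:NA,95:ND]

Answer: NA NA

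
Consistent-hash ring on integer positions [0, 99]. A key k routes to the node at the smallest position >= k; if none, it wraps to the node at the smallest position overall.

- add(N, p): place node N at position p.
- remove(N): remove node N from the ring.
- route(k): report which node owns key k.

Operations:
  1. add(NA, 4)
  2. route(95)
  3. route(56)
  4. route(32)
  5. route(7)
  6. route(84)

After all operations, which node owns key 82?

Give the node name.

Op 1: add NA@4 -> ring=[4:NA]
Op 2: route key 95: none >= 95, wrap to smallest pos 4 -> NA
Op 3: route key 56: none >= 56, wrap to smallest pos 4 -> NA
Op 4: route key 32: none >= 32, wrap to smallest pos 4 -> NA
Op 5: route key 7: none >= 7, wrap to smallest pos 4 -> NA
Op 6: route key 84: none >= 84, wrap to smallest pos 4 -> NA
Final route key 82: none >= 82, wrap to smallest pos 4 -> NA

Answer: NA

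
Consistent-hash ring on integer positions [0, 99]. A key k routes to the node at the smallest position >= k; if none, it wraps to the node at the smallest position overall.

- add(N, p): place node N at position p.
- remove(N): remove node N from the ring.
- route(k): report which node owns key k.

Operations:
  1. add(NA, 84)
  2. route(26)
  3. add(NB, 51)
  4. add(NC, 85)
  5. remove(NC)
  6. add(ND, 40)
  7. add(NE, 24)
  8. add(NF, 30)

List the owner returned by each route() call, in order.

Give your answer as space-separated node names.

Op 1: add NA@84 -> ring=[84:NA]
Op 2: route key 26: smallest pos >= 26 is 84 -> NA
Op 3: add NB@51 -> ring=[51:NB,84:NA]
Op 4: add NC@85 -> ring=[51:NB,84:NA,85:NC]
Op 5: remove NC -> ring=[51:NB,84:NA]
Op 6: add ND@40 -> ring=[40:ND,51:NB,84:NA]
Op 7: add NE@24 -> ring=[24:NE,40:ND,51:NB,84:NA]
Op 8: add NF@30 -> ring=[24:NE,30:NF,40:ND,51:NB,84:NA]

Answer: NA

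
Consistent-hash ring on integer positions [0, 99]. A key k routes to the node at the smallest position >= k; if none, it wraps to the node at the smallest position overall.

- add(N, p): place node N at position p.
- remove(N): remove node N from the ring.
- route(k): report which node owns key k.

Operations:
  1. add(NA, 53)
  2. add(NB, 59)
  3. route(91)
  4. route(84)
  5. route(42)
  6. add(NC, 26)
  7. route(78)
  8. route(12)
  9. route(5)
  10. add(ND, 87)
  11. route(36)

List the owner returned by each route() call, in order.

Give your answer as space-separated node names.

Answer: NA NA NA NC NC NC NA

Derivation:
Op 1: add NA@53 -> ring=[53:NA]
Op 2: add NB@59 -> ring=[53:NA,59:NB]
Op 3: route key 91: none >= 91, wrap to smallest pos 53 -> NA
Op 4: route key 84: none >= 84, wrap to smallest pos 53 -> NA
Op 5: route key 42: smallest pos >= 42 is 53 -> NA
Op 6: add NC@26 -> ring=[26:NC,53:NA,59:NB]
Op 7: route key 78: none >= 78, wrap to smallest pos 26 -> NC
Op 8: route key 12: smallest pos >= 12 is 26 -> NC
Op 9: route key 5: smallest pos >= 5 is 26 -> NC
Op 10: add ND@87 -> ring=[26:NC,53:NA,59:NB,87:ND]
Op 11: route key 36: smallest pos >= 36 is 53 -> NA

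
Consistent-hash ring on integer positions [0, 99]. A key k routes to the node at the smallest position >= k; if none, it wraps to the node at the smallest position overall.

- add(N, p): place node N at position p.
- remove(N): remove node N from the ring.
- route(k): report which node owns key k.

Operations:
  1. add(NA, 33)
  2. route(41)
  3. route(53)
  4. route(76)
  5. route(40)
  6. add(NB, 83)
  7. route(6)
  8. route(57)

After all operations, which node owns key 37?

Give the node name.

Answer: NB

Derivation:
Op 1: add NA@33 -> ring=[33:NA]
Op 2: route key 41: none >= 41, wrap to smallest pos 33 -> NA
Op 3: route key 53: none >= 53, wrap to smallest pos 33 -> NA
Op 4: route key 76: none >= 76, wrap to smallest pos 33 -> NA
Op 5: route key 40: none >= 40, wrap to smallest pos 33 -> NA
Op 6: add NB@83 -> ring=[33:NA,83:NB]
Op 7: route key 6: smallest pos >= 6 is 33 -> NA
Op 8: route key 57: smallest pos >= 57 is 83 -> NB
Final route key 37: smallest pos >= 37 is 83 -> NB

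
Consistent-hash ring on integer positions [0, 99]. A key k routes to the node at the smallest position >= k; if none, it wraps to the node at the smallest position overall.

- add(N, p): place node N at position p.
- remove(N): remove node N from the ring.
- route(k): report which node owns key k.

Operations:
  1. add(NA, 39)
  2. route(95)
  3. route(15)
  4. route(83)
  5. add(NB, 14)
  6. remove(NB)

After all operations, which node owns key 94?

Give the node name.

Op 1: add NA@39 -> ring=[39:NA]
Op 2: route key 95: none >= 95, wrap to smallest pos 39 -> NA
Op 3: route key 15: smallest pos >= 15 is 39 -> NA
Op 4: route key 83: none >= 83, wrap to smallest pos 39 -> NA
Op 5: add NB@14 -> ring=[14:NB,39:NA]
Op 6: remove NB -> ring=[39:NA]
Final route key 94: none >= 94, wrap to smallest pos 39 -> NA

Answer: NA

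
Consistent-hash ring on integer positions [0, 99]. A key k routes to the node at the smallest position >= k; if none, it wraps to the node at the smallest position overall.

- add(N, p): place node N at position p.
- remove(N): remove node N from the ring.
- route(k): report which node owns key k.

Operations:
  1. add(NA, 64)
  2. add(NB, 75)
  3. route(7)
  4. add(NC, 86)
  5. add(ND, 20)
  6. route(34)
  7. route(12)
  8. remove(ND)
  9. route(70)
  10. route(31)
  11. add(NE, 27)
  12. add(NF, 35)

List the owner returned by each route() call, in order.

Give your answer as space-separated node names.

Answer: NA NA ND NB NA

Derivation:
Op 1: add NA@64 -> ring=[64:NA]
Op 2: add NB@75 -> ring=[64:NA,75:NB]
Op 3: route key 7: smallest pos >= 7 is 64 -> NA
Op 4: add NC@86 -> ring=[64:NA,75:NB,86:NC]
Op 5: add ND@20 -> ring=[20:ND,64:NA,75:NB,86:NC]
Op 6: route key 34: smallest pos >= 34 is 64 -> NA
Op 7: route key 12: smallest pos >= 12 is 20 -> ND
Op 8: remove ND -> ring=[64:NA,75:NB,86:NC]
Op 9: route key 70: smallest pos >= 70 is 75 -> NB
Op 10: route key 31: smallest pos >= 31 is 64 -> NA
Op 11: add NE@27 -> ring=[27:NE,64:NA,75:NB,86:NC]
Op 12: add NF@35 -> ring=[27:NE,35:NF,64:NA,75:NB,86:NC]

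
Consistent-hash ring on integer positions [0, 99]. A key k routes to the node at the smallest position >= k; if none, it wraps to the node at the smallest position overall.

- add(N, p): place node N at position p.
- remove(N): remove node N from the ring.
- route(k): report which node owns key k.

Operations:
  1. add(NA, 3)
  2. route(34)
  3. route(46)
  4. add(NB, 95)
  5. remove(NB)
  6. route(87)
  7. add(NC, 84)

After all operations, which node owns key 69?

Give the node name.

Op 1: add NA@3 -> ring=[3:NA]
Op 2: route key 34: none >= 34, wrap to smallest pos 3 -> NA
Op 3: route key 46: none >= 46, wrap to smallest pos 3 -> NA
Op 4: add NB@95 -> ring=[3:NA,95:NB]
Op 5: remove NB -> ring=[3:NA]
Op 6: route key 87: none >= 87, wrap to smallest pos 3 -> NA
Op 7: add NC@84 -> ring=[3:NA,84:NC]
Final route key 69: smallest pos >= 69 is 84 -> NC

Answer: NC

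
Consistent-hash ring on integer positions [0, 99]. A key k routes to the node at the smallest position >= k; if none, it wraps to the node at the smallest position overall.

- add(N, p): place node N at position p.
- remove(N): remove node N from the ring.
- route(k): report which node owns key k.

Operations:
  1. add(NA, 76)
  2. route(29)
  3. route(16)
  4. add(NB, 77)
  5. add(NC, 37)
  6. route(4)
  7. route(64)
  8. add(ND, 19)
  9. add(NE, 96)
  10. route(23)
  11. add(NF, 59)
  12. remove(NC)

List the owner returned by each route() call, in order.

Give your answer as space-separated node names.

Answer: NA NA NC NA NC

Derivation:
Op 1: add NA@76 -> ring=[76:NA]
Op 2: route key 29: smallest pos >= 29 is 76 -> NA
Op 3: route key 16: smallest pos >= 16 is 76 -> NA
Op 4: add NB@77 -> ring=[76:NA,77:NB]
Op 5: add NC@37 -> ring=[37:NC,76:NA,77:NB]
Op 6: route key 4: smallest pos >= 4 is 37 -> NC
Op 7: route key 64: smallest pos >= 64 is 76 -> NA
Op 8: add ND@19 -> ring=[19:ND,37:NC,76:NA,77:NB]
Op 9: add NE@96 -> ring=[19:ND,37:NC,76:NA,77:NB,96:NE]
Op 10: route key 23: smallest pos >= 23 is 37 -> NC
Op 11: add NF@59 -> ring=[19:ND,37:NC,59:NF,76:NA,77:NB,96:NE]
Op 12: remove NC -> ring=[19:ND,59:NF,76:NA,77:NB,96:NE]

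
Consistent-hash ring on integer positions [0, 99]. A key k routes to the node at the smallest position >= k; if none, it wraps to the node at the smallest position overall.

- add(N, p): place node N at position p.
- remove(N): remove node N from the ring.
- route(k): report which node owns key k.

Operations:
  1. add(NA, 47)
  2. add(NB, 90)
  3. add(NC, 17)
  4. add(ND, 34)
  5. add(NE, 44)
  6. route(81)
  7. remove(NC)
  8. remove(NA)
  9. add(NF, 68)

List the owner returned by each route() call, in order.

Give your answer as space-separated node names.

Op 1: add NA@47 -> ring=[47:NA]
Op 2: add NB@90 -> ring=[47:NA,90:NB]
Op 3: add NC@17 -> ring=[17:NC,47:NA,90:NB]
Op 4: add ND@34 -> ring=[17:NC,34:ND,47:NA,90:NB]
Op 5: add NE@44 -> ring=[17:NC,34:ND,44:NE,47:NA,90:NB]
Op 6: route key 81: smallest pos >= 81 is 90 -> NB
Op 7: remove NC -> ring=[34:ND,44:NE,47:NA,90:NB]
Op 8: remove NA -> ring=[34:ND,44:NE,90:NB]
Op 9: add NF@68 -> ring=[34:ND,44:NE,68:NF,90:NB]

Answer: NB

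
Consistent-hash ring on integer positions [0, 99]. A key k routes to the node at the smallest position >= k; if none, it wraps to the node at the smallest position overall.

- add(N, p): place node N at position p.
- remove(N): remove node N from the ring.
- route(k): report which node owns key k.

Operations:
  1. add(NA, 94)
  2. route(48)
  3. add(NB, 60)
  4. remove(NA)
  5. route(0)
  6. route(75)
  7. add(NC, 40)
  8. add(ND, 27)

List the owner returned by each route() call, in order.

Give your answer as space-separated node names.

Answer: NA NB NB

Derivation:
Op 1: add NA@94 -> ring=[94:NA]
Op 2: route key 48: smallest pos >= 48 is 94 -> NA
Op 3: add NB@60 -> ring=[60:NB,94:NA]
Op 4: remove NA -> ring=[60:NB]
Op 5: route key 0: smallest pos >= 0 is 60 -> NB
Op 6: route key 75: none >= 75, wrap to smallest pos 60 -> NB
Op 7: add NC@40 -> ring=[40:NC,60:NB]
Op 8: add ND@27 -> ring=[27:ND,40:NC,60:NB]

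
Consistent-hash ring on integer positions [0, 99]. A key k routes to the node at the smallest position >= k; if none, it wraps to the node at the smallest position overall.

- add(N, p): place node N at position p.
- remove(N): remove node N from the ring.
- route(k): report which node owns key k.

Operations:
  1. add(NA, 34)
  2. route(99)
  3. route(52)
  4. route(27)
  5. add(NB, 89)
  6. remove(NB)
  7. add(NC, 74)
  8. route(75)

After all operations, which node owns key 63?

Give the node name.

Op 1: add NA@34 -> ring=[34:NA]
Op 2: route key 99: none >= 99, wrap to smallest pos 34 -> NA
Op 3: route key 52: none >= 52, wrap to smallest pos 34 -> NA
Op 4: route key 27: smallest pos >= 27 is 34 -> NA
Op 5: add NB@89 -> ring=[34:NA,89:NB]
Op 6: remove NB -> ring=[34:NA]
Op 7: add NC@74 -> ring=[34:NA,74:NC]
Op 8: route key 75: none >= 75, wrap to smallest pos 34 -> NA
Final route key 63: smallest pos >= 63 is 74 -> NC

Answer: NC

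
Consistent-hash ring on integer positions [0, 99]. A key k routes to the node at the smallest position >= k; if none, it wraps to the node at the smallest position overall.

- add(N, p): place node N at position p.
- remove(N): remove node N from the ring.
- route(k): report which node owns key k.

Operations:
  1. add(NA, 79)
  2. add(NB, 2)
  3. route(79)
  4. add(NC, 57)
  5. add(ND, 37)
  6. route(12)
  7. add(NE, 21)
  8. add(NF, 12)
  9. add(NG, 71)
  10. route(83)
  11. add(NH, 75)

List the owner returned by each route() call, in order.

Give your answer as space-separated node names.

Answer: NA ND NB

Derivation:
Op 1: add NA@79 -> ring=[79:NA]
Op 2: add NB@2 -> ring=[2:NB,79:NA]
Op 3: route key 79: smallest pos >= 79 is 79 -> NA
Op 4: add NC@57 -> ring=[2:NB,57:NC,79:NA]
Op 5: add ND@37 -> ring=[2:NB,37:ND,57:NC,79:NA]
Op 6: route key 12: smallest pos >= 12 is 37 -> ND
Op 7: add NE@21 -> ring=[2:NB,21:NE,37:ND,57:NC,79:NA]
Op 8: add NF@12 -> ring=[2:NB,12:NF,21:NE,37:ND,57:NC,79:NA]
Op 9: add NG@71 -> ring=[2:NB,12:NF,21:NE,37:ND,57:NC,71:NG,79:NA]
Op 10: route key 83: none >= 83, wrap to smallest pos 2 -> NB
Op 11: add NH@75 -> ring=[2:NB,12:NF,21:NE,37:ND,57:NC,71:NG,75:NH,79:NA]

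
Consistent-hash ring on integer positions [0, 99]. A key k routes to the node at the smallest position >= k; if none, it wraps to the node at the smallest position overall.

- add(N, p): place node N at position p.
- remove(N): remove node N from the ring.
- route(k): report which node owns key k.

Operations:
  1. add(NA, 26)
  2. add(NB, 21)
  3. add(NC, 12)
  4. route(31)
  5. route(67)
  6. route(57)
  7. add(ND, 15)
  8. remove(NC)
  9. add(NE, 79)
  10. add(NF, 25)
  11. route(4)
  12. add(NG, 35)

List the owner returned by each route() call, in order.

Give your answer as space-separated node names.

Op 1: add NA@26 -> ring=[26:NA]
Op 2: add NB@21 -> ring=[21:NB,26:NA]
Op 3: add NC@12 -> ring=[12:NC,21:NB,26:NA]
Op 4: route key 31: none >= 31, wrap to smallest pos 12 -> NC
Op 5: route key 67: none >= 67, wrap to smallest pos 12 -> NC
Op 6: route key 57: none >= 57, wrap to smallest pos 12 -> NC
Op 7: add ND@15 -> ring=[12:NC,15:ND,21:NB,26:NA]
Op 8: remove NC -> ring=[15:ND,21:NB,26:NA]
Op 9: add NE@79 -> ring=[15:ND,21:NB,26:NA,79:NE]
Op 10: add NF@25 -> ring=[15:ND,21:NB,25:NF,26:NA,79:NE]
Op 11: route key 4: smallest pos >= 4 is 15 -> ND
Op 12: add NG@35 -> ring=[15:ND,21:NB,25:NF,26:NA,35:NG,79:NE]

Answer: NC NC NC ND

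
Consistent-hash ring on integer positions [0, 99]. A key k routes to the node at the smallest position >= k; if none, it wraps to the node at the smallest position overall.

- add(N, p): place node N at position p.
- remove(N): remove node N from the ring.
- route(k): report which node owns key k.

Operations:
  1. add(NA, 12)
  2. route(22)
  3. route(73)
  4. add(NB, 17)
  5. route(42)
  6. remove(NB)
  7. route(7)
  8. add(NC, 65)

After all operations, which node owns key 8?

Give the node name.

Answer: NA

Derivation:
Op 1: add NA@12 -> ring=[12:NA]
Op 2: route key 22: none >= 22, wrap to smallest pos 12 -> NA
Op 3: route key 73: none >= 73, wrap to smallest pos 12 -> NA
Op 4: add NB@17 -> ring=[12:NA,17:NB]
Op 5: route key 42: none >= 42, wrap to smallest pos 12 -> NA
Op 6: remove NB -> ring=[12:NA]
Op 7: route key 7: smallest pos >= 7 is 12 -> NA
Op 8: add NC@65 -> ring=[12:NA,65:NC]
Final route key 8: smallest pos >= 8 is 12 -> NA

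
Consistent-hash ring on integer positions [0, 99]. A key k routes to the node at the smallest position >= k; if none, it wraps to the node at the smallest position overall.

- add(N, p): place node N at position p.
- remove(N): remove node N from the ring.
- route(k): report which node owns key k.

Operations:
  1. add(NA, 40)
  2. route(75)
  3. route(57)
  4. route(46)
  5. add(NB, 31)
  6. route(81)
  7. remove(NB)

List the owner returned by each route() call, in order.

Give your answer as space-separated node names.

Op 1: add NA@40 -> ring=[40:NA]
Op 2: route key 75: none >= 75, wrap to smallest pos 40 -> NA
Op 3: route key 57: none >= 57, wrap to smallest pos 40 -> NA
Op 4: route key 46: none >= 46, wrap to smallest pos 40 -> NA
Op 5: add NB@31 -> ring=[31:NB,40:NA]
Op 6: route key 81: none >= 81, wrap to smallest pos 31 -> NB
Op 7: remove NB -> ring=[40:NA]

Answer: NA NA NA NB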